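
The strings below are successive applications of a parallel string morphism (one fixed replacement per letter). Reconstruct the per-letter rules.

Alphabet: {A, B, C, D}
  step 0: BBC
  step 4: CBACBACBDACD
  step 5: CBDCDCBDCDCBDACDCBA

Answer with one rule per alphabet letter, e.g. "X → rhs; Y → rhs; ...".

A->CD, B->D, C->CB, D->A

  step 4 ⇒ step 5: CBACBACBDACD ⇒ CB·D·CD·CB·D·CD·CB·D·A·CD·CB·A
    A ↦ CD
    B ↦ D
    C ↦ CB
    D ↦ A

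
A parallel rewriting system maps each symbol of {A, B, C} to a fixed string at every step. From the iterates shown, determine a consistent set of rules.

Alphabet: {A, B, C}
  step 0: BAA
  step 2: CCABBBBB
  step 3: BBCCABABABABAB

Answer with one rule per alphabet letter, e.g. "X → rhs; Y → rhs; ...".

  step 2 ⇒ step 3: CCABBBBB ⇒ B·B·CC·AB·AB·AB·AB·AB
    A ↦ CC
    B ↦ AB
    C ↦ B

A->CC, B->AB, C->B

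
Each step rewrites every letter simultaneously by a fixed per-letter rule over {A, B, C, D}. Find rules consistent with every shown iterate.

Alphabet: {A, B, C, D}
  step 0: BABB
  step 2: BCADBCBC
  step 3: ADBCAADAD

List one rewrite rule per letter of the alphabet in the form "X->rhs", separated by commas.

  step 2 ⇒ step 3: BCADBCBC ⇒ A·D·BC·A·A·D·A·D
    A ↦ BC
    B ↦ A
    C ↦ D
    D ↦ A

A->BC, B->A, C->D, D->A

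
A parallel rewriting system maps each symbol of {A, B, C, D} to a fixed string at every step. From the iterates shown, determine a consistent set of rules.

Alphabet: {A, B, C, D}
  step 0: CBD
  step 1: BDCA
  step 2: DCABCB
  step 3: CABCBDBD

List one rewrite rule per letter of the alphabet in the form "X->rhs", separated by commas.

  step 2 ⇒ step 3: DCABCB ⇒ CA·B·CB·D·B·D
    A ↦ CB
    B ↦ D
    C ↦ B
    D ↦ CA

A->CB, B->D, C->B, D->CA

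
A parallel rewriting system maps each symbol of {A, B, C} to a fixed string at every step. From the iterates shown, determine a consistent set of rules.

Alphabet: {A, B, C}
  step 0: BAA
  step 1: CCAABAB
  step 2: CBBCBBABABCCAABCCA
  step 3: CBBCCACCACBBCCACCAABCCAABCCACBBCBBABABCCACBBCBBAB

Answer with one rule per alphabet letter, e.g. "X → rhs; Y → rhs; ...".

A->AB, B->CCA, C->CBB

  step 2 ⇒ step 3: CBBCBBABABCCAABCCA ⇒ CBB·CCA·CCA·CBB·CCA·CCA·AB·CCA·AB·CCA·CBB·CBB·AB·AB·CCA·CBB·CBB·AB
    A ↦ AB
    B ↦ CCA
    C ↦ CBB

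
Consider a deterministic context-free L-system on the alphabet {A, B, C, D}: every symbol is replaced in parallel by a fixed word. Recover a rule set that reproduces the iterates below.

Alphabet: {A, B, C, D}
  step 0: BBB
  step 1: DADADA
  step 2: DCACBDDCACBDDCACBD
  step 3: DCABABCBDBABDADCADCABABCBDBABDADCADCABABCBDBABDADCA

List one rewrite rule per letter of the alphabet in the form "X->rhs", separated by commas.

  step 2 ⇒ step 3: DCACBDDCACBDDCACBD ⇒ DCA·BAB·CBD·BAB·DA·DCA·DCA·BAB·CBD·BAB·DA·DCA·DCA·BAB·CBD·BAB·DA·DCA
    A ↦ CBD
    B ↦ DA
    C ↦ BAB
    D ↦ DCA

A->CBD, B->DA, C->BAB, D->DCA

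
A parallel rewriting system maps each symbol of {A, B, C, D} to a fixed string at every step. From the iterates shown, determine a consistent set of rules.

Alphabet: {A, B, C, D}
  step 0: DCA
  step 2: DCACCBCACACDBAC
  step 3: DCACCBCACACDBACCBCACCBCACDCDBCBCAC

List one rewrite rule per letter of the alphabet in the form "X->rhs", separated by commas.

  step 2 ⇒ step 3: DCACCBCACACDBAC ⇒ DC·AC·CBC·AC·AC·DB·AC·CBC·AC·CBC·AC·DC·DB·CBC·AC
    A ↦ CBC
    B ↦ DB
    C ↦ AC
    D ↦ DC

A->CBC, B->DB, C->AC, D->DC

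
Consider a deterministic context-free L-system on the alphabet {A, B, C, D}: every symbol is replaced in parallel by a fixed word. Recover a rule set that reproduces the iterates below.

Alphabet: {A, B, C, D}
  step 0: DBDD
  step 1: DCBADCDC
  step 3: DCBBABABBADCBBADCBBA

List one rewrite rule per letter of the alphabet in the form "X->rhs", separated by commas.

A->B, B->BA, C->B, D->DC

  step 0 ⇒ step 1: DBDD ⇒ DC·BA·DC·DC
    B ↦ BA
    D ↦ DC
    A ↦ B  (constrained at step 1)
    C ↦ B  (constrained at step 1)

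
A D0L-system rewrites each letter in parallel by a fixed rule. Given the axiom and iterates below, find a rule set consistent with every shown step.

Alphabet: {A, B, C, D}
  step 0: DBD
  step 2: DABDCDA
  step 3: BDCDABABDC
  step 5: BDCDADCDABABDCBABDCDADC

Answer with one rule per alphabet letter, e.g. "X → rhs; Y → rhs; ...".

  step 2 ⇒ step 3: DABDCDA ⇒ B·DC·DA·B·A·B·DC
    A ↦ DC
    B ↦ DA
    C ↦ A
    D ↦ B

A->DC, B->DA, C->A, D->B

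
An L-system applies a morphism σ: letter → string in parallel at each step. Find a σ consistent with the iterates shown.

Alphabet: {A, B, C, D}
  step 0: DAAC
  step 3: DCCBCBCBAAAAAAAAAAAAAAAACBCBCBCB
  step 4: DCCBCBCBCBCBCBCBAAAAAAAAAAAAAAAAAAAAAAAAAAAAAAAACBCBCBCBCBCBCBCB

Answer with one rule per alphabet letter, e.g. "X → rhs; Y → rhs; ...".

  step 3 ⇒ step 4: DCCBCBCBAAAAAAAAAAAAAAAACBCBCBCB ⇒ DC·CB·CB·CB·CB·CB·CB·CB·AA·AA·AA·AA·AA·AA·AA·AA·AA·AA·AA·AA·AA·AA·AA·AA·CB·CB·CB·CB·CB·CB·CB·CB
    A ↦ AA
    B ↦ CB
    C ↦ CB
    D ↦ DC

A->AA, B->CB, C->CB, D->DC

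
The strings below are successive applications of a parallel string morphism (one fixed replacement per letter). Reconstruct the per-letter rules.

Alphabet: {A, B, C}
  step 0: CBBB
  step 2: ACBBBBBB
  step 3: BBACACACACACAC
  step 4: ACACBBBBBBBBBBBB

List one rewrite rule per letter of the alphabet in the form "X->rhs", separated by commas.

A->B, B->AC, C->B

  step 3 ⇒ step 4: BBACACACACACAC ⇒ AC·AC·B·B·B·B·B·B·B·B·B·B·B·B
    A ↦ B
    B ↦ AC
    C ↦ B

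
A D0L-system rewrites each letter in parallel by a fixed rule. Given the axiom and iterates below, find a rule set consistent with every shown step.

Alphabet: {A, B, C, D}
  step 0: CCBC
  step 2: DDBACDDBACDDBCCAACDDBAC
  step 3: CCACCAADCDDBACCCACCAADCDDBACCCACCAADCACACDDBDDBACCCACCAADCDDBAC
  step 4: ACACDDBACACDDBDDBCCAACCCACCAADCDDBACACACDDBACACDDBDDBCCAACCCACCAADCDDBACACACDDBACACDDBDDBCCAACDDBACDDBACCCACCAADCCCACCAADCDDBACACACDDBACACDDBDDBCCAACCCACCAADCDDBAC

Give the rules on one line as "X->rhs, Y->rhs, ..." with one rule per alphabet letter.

  step 3 ⇒ step 4: CCACCAADCDDBACCCACCAADCDDBACCCACCAADCACACDDBDDBACCCACCAADCDDBAC ⇒ AC·AC·DDB·AC·AC·DDB·DDB·CCA·AC·CCA·CCA·ADC·DDB·AC·AC·AC·DDB·AC·AC·DDB·DDB·CCA·AC·CCA·CCA·ADC·DDB·AC·AC·AC·DDB·AC·AC·DDB·DDB·CCA·AC·DDB·AC·DDB·AC·CCA·CCA·ADC·CCA·CCA·ADC·DDB·AC·AC·AC·DDB·AC·AC·DDB·DDB·CCA·AC·CCA·CCA·ADC·DDB·AC
    A ↦ DDB
    B ↦ ADC
    C ↦ AC
    D ↦ CCA

A->DDB, B->ADC, C->AC, D->CCA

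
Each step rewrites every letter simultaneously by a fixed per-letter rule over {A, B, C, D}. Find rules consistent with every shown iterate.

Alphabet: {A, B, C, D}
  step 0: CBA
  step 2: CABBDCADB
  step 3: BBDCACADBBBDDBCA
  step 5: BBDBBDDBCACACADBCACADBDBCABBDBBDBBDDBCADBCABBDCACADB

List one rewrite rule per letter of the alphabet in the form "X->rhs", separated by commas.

  step 2 ⇒ step 3: CABBDCADB ⇒ B·BD·CA·CA·DB·B·BD·DB·CA
    A ↦ BD
    B ↦ CA
    C ↦ B
    D ↦ DB

A->BD, B->CA, C->B, D->DB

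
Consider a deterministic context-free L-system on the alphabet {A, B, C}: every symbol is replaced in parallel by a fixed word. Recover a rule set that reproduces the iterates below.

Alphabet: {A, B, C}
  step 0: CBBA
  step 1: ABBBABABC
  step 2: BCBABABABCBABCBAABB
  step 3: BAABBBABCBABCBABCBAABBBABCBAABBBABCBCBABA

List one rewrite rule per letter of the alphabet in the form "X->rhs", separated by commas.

  step 2 ⇒ step 3: BCBABABABCBABCBAABB ⇒ BA·ABB·BA·BC·BA·BC·BA·BC·BA·ABB·BA·BC·BA·ABB·BA·BC·BC·BA·BA
    A ↦ BC
    B ↦ BA
    C ↦ ABB

A->BC, B->BA, C->ABB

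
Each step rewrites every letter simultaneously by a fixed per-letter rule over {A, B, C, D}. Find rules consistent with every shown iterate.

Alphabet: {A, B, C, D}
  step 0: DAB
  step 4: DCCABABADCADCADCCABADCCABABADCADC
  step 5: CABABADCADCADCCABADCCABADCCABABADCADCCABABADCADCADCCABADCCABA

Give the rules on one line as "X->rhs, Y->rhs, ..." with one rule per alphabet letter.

  step 4 ⇒ step 5: DCCABABADCADCADCCABADCCABABADCADC ⇒ CA·BA·BA·DC·A·DC·A·DC·CA·BA·DC·CA·BA·DC·CA·BA·BA·DC·A·DC·CA·BA·BA·DC·A·DC·A·DC·CA·BA·DC·CA·BA
    A ↦ DC
    B ↦ A
    C ↦ BA
    D ↦ CA

A->DC, B->A, C->BA, D->CA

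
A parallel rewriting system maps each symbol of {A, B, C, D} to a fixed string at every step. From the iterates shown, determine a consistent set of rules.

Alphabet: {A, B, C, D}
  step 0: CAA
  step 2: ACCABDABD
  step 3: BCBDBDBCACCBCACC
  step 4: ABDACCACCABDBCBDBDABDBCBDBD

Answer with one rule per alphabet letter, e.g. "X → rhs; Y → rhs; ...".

  step 3 ⇒ step 4: BCBDBDBCACCBCACC ⇒ A·BD·A·CC·A·CC·A·BD·BC·BD·BD·A·BD·BC·BD·BD
    A ↦ BC
    B ↦ A
    C ↦ BD
    D ↦ CC

A->BC, B->A, C->BD, D->CC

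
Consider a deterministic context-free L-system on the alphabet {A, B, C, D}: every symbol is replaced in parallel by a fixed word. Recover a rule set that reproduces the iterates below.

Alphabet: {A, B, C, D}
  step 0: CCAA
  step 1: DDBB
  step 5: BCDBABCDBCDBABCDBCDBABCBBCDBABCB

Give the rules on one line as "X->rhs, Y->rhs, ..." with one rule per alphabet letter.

  step 0 ⇒ step 1: CCAA ⇒ D·D·B·B
    A ↦ B
    C ↦ D
    B ↦ BC  (constrained at step 1)
    D ↦ BA  (constrained at step 1)

A->B, B->BC, C->D, D->BA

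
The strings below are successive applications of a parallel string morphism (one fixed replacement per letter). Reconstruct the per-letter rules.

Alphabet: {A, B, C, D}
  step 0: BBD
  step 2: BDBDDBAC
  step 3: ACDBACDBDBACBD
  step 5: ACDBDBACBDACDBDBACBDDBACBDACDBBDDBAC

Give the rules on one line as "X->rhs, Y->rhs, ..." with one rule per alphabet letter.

  step 2 ⇒ step 3: BDBDDBAC ⇒ AC·DB·AC·DB·DB·AC·B·D
    A ↦ B
    B ↦ AC
    C ↦ D
    D ↦ DB

A->B, B->AC, C->D, D->DB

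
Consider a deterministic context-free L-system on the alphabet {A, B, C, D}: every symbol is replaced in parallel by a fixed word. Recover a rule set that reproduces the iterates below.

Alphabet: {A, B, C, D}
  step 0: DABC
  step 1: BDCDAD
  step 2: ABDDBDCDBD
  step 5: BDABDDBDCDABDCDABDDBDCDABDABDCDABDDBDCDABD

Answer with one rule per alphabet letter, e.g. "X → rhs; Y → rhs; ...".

  step 1 ⇒ step 2: BDCDAD ⇒ A·BD·D·BD·CD·BD
    A ↦ CD
    B ↦ A
    C ↦ D
    D ↦ BD

A->CD, B->A, C->D, D->BD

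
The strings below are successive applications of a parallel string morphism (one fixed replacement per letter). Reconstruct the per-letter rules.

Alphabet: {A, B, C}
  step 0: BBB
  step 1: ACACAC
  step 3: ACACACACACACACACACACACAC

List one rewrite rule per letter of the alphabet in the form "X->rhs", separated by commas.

  step 0 ⇒ step 1: BBB ⇒ AC·AC·AC
    B ↦ AC
    A ↦ BB  (constrained at step 1)
    C ↦ BB  (constrained at step 1)

A->BB, B->AC, C->BB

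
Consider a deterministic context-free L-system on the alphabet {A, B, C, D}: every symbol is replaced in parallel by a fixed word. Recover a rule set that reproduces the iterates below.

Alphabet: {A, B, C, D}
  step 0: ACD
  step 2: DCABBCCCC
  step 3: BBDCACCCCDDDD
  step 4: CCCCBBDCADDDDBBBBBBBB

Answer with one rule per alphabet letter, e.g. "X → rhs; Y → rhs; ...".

  step 3 ⇒ step 4: BBDCACCCCDDDD ⇒ CC·CC·BB·D·CA·D·D·D·D·BB·BB·BB·BB
    A ↦ CA
    B ↦ CC
    C ↦ D
    D ↦ BB

A->CA, B->CC, C->D, D->BB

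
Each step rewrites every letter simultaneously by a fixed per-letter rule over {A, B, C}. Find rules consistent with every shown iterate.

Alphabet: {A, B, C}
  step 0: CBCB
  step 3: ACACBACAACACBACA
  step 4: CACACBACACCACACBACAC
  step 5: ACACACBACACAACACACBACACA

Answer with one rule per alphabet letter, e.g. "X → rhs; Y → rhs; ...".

  step 4 ⇒ step 5: CACACBACACCACACBACAC ⇒ A·C·A·C·A·CBA·C·A·C·A·A·C·A·C·A·CBA·C·A·C·A
    A ↦ C
    B ↦ CBA
    C ↦ A

A->C, B->CBA, C->A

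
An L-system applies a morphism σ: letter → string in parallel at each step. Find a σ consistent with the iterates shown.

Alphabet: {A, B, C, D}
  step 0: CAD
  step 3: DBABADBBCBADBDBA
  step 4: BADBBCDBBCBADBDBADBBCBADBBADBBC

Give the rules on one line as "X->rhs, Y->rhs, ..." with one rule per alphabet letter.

  step 3 ⇒ step 4: DBABADBBCBADBDBA ⇒ BA·DB·BC·DB·BC·BA·DB·DB·A·DB·BC·BA·DB·BA·DB·BC
    A ↦ BC
    B ↦ DB
    C ↦ A
    D ↦ BA

A->BC, B->DB, C->A, D->BA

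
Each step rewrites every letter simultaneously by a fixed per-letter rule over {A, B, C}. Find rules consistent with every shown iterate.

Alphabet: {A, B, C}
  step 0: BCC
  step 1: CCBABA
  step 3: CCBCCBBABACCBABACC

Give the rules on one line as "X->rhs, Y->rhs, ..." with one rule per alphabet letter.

A->B, B->CC, C->BA

  step 0 ⇒ step 1: BCC ⇒ CC·BA·BA
    B ↦ CC
    C ↦ BA
    A ↦ B  (constrained at step 1)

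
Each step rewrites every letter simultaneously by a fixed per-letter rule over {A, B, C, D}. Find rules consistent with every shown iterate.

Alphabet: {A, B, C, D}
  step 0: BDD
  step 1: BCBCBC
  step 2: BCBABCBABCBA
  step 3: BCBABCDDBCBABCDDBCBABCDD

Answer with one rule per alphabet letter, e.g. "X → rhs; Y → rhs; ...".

  step 2 ⇒ step 3: BCBABCBABCBA ⇒ BC·BA·BC·DD·BC·BA·BC·DD·BC·BA·BC·DD
    A ↦ DD
    B ↦ BC
    C ↦ BA
  step 0 ⇒ step 1: BDD ⇒ BC·BC·BC
    D ↦ BC

A->DD, B->BC, C->BA, D->BC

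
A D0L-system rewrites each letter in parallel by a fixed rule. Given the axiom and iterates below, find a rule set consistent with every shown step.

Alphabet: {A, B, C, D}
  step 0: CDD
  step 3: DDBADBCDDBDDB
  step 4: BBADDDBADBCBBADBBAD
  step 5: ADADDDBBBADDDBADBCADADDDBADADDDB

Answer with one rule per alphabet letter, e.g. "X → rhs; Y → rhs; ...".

A->DD, B->AD, C->BC, D->B

  step 4 ⇒ step 5: BBADDDBADBCBBADBBAD ⇒ AD·AD·DD·B·B·B·AD·DD·B·AD·BC·AD·AD·DD·B·AD·AD·DD·B
    A ↦ DD
    B ↦ AD
    C ↦ BC
    D ↦ B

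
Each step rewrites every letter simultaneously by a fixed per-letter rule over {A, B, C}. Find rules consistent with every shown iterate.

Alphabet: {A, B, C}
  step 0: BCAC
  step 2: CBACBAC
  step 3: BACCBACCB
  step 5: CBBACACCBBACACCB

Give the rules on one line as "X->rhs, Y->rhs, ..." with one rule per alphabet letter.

A->C, B->AC, C->B

  step 2 ⇒ step 3: CBACBAC ⇒ B·AC·C·B·AC·C·B
    A ↦ C
    B ↦ AC
    C ↦ B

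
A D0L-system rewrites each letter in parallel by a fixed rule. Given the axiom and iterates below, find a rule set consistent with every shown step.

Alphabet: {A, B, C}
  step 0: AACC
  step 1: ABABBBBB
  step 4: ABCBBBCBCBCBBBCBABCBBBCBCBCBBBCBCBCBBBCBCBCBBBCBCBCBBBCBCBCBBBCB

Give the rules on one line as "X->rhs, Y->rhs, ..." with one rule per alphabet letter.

A->AB, B->CB, C->BB

  step 0 ⇒ step 1: AACC ⇒ AB·AB·BB·BB
    A ↦ AB
    C ↦ BB
    B ↦ CB  (constrained at step 1)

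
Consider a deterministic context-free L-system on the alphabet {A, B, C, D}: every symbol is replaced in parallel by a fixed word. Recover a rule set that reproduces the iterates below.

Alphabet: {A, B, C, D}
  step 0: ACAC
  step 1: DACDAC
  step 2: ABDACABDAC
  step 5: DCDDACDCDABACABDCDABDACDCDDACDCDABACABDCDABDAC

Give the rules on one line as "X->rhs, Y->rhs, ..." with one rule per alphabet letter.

  step 1 ⇒ step 2: DACDAC ⇒ AB·D·AC·AB·D·AC
    A ↦ D
    C ↦ AC
    D ↦ AB
    B ↦ CD  (constrained at step 2)

A->D, B->CD, C->AC, D->AB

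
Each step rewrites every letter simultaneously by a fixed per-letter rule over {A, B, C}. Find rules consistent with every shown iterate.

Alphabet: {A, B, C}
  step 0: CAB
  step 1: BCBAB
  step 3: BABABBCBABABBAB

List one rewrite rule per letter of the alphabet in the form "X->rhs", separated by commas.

A->B, B->AB, C->BC

  step 0 ⇒ step 1: CAB ⇒ BC·B·AB
    A ↦ B
    B ↦ AB
    C ↦ BC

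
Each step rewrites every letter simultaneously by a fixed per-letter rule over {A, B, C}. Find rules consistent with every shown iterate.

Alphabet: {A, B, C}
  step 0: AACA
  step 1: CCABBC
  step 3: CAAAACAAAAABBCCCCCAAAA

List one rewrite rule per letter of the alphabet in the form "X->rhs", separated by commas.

  step 0 ⇒ step 1: AACA ⇒ C·C·ABB·C
    A ↦ C
    C ↦ ABB
    B ↦ AA  (constrained at step 1)

A->C, B->AA, C->ABB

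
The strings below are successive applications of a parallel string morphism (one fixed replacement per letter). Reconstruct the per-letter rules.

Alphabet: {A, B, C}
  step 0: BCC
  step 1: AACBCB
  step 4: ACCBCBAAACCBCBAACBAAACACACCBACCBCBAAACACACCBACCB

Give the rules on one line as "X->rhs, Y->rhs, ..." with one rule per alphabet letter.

A->AC, B->AA, C->CB

  step 0 ⇒ step 1: BCC ⇒ AA·CB·CB
    B ↦ AA
    C ↦ CB
    A ↦ AC  (constrained at step 1)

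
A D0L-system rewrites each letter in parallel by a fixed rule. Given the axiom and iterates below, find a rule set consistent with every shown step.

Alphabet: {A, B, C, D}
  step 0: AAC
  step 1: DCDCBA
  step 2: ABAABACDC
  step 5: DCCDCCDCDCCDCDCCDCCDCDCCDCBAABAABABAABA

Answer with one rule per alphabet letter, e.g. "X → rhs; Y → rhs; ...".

A->DC, B->C, C->BA, D->A

  step 1 ⇒ step 2: DCDCBA ⇒ A·BA·A·BA·C·DC
    A ↦ DC
    B ↦ C
    C ↦ BA
    D ↦ A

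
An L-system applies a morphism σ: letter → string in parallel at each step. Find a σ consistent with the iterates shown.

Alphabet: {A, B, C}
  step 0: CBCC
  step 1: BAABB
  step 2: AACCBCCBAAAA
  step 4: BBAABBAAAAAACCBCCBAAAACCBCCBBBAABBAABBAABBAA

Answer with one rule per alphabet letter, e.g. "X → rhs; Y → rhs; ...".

  step 1 ⇒ step 2: BAABB ⇒ AA·CCB·CCB·AA·AA
    A ↦ CCB
    B ↦ AA
  step 0 ⇒ step 1: CBCC ⇒ B·AA·B·B
    C ↦ B

A->CCB, B->AA, C->B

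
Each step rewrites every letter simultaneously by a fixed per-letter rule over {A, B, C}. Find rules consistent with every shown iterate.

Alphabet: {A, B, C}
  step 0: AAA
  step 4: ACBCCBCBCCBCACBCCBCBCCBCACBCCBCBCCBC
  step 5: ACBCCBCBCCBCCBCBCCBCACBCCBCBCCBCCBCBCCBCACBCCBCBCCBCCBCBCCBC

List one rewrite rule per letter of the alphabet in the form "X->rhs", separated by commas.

A->AC, B->C, C->BC

  step 4 ⇒ step 5: ACBCCBCBCCBCACBCCBCBCCBCACBCCBCBCCBC ⇒ AC·BC·C·BC·BC·C·BC·C·BC·BC·C·BC·AC·BC·C·BC·BC·C·BC·C·BC·BC·C·BC·AC·BC·C·BC·BC·C·BC·C·BC·BC·C·BC
    A ↦ AC
    B ↦ C
    C ↦ BC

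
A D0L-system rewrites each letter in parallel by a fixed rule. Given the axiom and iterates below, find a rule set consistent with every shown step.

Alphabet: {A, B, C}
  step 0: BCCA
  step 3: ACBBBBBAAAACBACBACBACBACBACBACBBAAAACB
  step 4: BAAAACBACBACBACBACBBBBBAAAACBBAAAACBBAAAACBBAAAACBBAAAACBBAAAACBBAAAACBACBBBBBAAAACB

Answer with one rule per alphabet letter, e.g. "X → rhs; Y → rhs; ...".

A->B, B->ACB, C->AAA

  step 3 ⇒ step 4: ACBBBBBAAAACBACBACBACBACBACBACBBAAAACB ⇒ B·AAA·ACB·ACB·ACB·ACB·ACB·B·B·B·B·AAA·ACB·B·AAA·ACB·B·AAA·ACB·B·AAA·ACB·B·AAA·ACB·B·AAA·ACB·B·AAA·ACB·ACB·B·B·B·B·AAA·ACB
    A ↦ B
    B ↦ ACB
    C ↦ AAA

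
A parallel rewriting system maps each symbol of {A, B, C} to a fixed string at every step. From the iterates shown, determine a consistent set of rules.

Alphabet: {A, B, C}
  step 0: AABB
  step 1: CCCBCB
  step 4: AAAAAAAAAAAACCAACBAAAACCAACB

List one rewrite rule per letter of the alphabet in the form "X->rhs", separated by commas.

A->C, B->CB, C->AA

  step 0 ⇒ step 1: AABB ⇒ C·C·CB·CB
    A ↦ C
    B ↦ CB
    C ↦ AA  (constrained at step 1)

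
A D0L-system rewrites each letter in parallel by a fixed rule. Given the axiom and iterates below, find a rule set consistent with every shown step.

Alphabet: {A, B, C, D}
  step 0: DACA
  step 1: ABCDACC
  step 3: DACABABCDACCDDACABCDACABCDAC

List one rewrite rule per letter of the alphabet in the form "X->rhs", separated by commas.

  step 0 ⇒ step 1: DACA ⇒ AB·C·DAC·C
    A ↦ C
    C ↦ DAC
    D ↦ AB
    B ↦ D  (constrained at step 1)

A->C, B->D, C->DAC, D->AB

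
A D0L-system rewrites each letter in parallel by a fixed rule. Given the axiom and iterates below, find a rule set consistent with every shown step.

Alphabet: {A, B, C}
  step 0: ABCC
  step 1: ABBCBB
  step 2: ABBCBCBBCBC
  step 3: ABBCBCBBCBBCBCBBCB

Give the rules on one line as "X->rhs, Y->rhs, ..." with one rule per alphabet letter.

  step 2 ⇒ step 3: ABBCBCBBCBC ⇒ AB·BC·BC·B·BC·B·BC·BC·B·BC·B
    A ↦ AB
    B ↦ BC
    C ↦ B

A->AB, B->BC, C->B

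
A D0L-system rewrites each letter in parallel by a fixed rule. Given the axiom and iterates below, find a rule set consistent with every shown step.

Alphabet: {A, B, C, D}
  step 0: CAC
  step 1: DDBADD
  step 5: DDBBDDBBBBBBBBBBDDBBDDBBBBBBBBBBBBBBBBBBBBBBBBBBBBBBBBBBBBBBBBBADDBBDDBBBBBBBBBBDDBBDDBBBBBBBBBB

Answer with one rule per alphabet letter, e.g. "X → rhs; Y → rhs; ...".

A->BA, B->BB, C->DD, D->CB

  step 0 ⇒ step 1: CAC ⇒ DD·BA·DD
    A ↦ BA
    C ↦ DD
    B ↦ BB  (constrained at step 1)
    D ↦ CB  (constrained at step 1)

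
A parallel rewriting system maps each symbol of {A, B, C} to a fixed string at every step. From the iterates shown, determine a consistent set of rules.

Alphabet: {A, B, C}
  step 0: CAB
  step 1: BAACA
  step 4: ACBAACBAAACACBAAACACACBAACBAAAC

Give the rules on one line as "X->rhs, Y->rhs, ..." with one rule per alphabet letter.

  step 0 ⇒ step 1: CAB ⇒ BA·AC·A
    A ↦ AC
    B ↦ A
    C ↦ BA

A->AC, B->A, C->BA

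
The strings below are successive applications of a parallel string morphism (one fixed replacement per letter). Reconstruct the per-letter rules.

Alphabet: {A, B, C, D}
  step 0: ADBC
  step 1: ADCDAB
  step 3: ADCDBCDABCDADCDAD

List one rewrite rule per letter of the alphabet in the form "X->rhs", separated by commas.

  step 0 ⇒ step 1: ADBC ⇒ AD·CD·A·B
    A ↦ AD
    B ↦ A
    C ↦ B
    D ↦ CD

A->AD, B->A, C->B, D->CD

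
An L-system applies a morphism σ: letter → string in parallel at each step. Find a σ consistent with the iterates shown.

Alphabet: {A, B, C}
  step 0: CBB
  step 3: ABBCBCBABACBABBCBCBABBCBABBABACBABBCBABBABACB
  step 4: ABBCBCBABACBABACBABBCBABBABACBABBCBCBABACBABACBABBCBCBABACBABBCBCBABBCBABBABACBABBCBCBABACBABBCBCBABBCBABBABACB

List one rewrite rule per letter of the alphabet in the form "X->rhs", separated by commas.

A->ABB, B->CB, C->ABA

  step 3 ⇒ step 4: ABBCBCBABACBABBCBCBABBCBABBABACBABBCBABBABACB ⇒ ABB·CB·CB·ABA·CB·ABA·CB·ABB·CB·ABB·ABA·CB·ABB·CB·CB·ABA·CB·ABA·CB·ABB·CB·CB·ABA·CB·ABB·CB·CB·ABB·CB·ABB·ABA·CB·ABB·CB·CB·ABA·CB·ABB·CB·CB·ABB·CB·ABB·ABA·CB
    A ↦ ABB
    B ↦ CB
    C ↦ ABA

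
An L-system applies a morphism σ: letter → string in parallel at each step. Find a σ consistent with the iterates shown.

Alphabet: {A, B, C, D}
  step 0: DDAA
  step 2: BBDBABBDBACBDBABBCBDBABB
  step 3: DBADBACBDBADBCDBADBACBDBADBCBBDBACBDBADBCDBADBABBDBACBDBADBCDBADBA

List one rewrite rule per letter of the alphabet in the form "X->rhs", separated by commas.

  step 2 ⇒ step 3: BBDBABBDBACBDBABBCBDBABB ⇒ DBA·DBA·CB·DBA·DBC·DBA·DBA·CB·DBA·DBC·BB·DBA·CB·DBA·DBC·DBA·DBA·BB·DBA·CB·DBA·DBC·DBA·DBA
    A ↦ DBC
    B ↦ DBA
    C ↦ BB
    D ↦ CB

A->DBC, B->DBA, C->BB, D->CB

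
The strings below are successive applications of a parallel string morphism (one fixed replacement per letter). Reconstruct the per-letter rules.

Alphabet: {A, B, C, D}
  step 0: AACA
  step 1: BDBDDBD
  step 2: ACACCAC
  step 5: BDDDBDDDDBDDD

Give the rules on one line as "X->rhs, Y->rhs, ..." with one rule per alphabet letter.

A->BD, B->A, C->D, D->C

  step 1 ⇒ step 2: BDBDDBD ⇒ A·C·A·C·C·A·C
    B ↦ A
    D ↦ C
  step 0 ⇒ step 1: AACA ⇒ BD·BD·D·BD
    A ↦ BD
  step 0 ⇒ step 1: AACA ⇒ BD·BD·D·BD
    C ↦ D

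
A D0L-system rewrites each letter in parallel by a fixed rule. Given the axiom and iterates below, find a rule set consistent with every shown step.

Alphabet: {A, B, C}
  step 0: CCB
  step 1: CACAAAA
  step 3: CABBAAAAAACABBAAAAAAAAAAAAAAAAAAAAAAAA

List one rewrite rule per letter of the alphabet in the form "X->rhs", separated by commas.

  step 0 ⇒ step 1: CCB ⇒ CA·CA·AAA
    B ↦ AAA
    C ↦ CA
    A ↦ BB  (constrained at step 1)

A->BB, B->AAA, C->CA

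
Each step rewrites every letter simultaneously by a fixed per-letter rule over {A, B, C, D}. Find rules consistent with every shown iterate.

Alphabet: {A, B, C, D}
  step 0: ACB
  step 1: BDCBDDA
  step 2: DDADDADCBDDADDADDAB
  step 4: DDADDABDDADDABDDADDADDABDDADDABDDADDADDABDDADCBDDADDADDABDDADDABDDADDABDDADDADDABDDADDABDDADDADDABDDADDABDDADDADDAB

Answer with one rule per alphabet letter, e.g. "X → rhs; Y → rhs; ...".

  step 1 ⇒ step 2: BDCBDDA ⇒ DDA·DDA·DCB·DDA·DDA·DDA·B
    A ↦ B
    B ↦ DDA
    C ↦ DCB
    D ↦ DDA

A->B, B->DDA, C->DCB, D->DDA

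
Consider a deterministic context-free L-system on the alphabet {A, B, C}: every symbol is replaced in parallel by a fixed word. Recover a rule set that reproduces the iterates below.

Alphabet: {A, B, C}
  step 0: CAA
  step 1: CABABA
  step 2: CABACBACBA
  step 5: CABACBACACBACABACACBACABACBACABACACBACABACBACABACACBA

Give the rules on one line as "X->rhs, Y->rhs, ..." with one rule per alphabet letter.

A->BA, B->C, C->CA

  step 1 ⇒ step 2: CABABA ⇒ CA·BA·C·BA·C·BA
    A ↦ BA
    B ↦ C
    C ↦ CA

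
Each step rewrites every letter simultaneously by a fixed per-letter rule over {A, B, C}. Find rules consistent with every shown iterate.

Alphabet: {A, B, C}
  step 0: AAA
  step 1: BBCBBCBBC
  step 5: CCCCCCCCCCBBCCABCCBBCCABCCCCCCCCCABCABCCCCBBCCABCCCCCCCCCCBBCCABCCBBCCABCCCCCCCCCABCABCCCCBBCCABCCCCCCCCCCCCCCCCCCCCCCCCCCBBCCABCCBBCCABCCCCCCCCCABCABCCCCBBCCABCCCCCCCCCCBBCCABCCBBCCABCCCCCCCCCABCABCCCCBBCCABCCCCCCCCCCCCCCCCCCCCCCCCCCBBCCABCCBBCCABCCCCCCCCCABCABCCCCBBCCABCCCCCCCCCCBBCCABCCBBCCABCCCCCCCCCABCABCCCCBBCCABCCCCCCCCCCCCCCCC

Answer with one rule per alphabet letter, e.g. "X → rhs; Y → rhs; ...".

  step 0 ⇒ step 1: AAA ⇒ BBC·BBC·BBC
    A ↦ BBC
    B ↦ CAB  (constrained at step 1)
    C ↦ CC  (constrained at step 1)

A->BBC, B->CAB, C->CC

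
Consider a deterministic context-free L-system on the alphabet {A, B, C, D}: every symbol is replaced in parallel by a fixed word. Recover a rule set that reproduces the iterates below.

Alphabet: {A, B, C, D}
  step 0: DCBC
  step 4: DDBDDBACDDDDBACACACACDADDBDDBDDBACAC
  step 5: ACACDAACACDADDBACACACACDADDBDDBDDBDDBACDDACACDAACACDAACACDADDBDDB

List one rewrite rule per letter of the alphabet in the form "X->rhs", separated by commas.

  step 4 ⇒ step 5: DDBDDBACDDDDBACACACACDADDBDDBDDBACAC ⇒ AC·AC·DA·AC·AC·DA·DD·B·AC·AC·AC·AC·DA·DD·B·DD·B·DD·B·DD·B·AC·DD·AC·AC·DA·AC·AC·DA·AC·AC·DA·DD·B·DD·B
    A ↦ DD
    B ↦ DA
    C ↦ B
    D ↦ AC

A->DD, B->DA, C->B, D->AC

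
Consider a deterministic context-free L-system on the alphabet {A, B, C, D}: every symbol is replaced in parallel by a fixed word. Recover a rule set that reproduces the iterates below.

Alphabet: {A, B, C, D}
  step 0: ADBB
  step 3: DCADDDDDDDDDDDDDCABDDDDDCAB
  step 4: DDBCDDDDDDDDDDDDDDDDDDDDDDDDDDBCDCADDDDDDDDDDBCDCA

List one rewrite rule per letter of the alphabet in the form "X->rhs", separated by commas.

A->C, B->DCA, C->B, D->DD

  step 3 ⇒ step 4: DCADDDDDDDDDDDDDCABDDDDDCAB ⇒ DD·B·C·DD·DD·DD·DD·DD·DD·DD·DD·DD·DD·DD·DD·DD·B·C·DCA·DD·DD·DD·DD·DD·B·C·DCA
    A ↦ C
    B ↦ DCA
    C ↦ B
    D ↦ DD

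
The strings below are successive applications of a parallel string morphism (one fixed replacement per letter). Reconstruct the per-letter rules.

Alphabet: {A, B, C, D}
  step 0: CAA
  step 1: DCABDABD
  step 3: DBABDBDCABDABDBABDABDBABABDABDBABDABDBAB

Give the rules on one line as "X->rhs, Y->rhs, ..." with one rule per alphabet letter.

A->ABD, B->AB, C->DC, D->DB

  step 0 ⇒ step 1: CAA ⇒ DC·ABD·ABD
    A ↦ ABD
    C ↦ DC
    B ↦ AB  (constrained at step 1)
    D ↦ DB  (constrained at step 1)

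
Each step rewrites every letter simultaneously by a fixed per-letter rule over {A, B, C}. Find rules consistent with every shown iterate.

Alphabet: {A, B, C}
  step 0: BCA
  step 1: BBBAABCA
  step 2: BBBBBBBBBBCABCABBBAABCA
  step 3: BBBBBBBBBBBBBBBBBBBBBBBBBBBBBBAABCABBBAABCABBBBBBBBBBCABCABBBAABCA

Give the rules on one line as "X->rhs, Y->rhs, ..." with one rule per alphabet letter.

  step 2 ⇒ step 3: BBBBBBBBBBCABCABBBAABCA ⇒ BBB·BBB·BBB·BBB·BBB·BBB·BBB·BBB·BBB·BBB·AA·BCA·BBB·AA·BCA·BBB·BBB·BBB·BCA·BCA·BBB·AA·BCA
    A ↦ BCA
    B ↦ BBB
    C ↦ AA

A->BCA, B->BBB, C->AA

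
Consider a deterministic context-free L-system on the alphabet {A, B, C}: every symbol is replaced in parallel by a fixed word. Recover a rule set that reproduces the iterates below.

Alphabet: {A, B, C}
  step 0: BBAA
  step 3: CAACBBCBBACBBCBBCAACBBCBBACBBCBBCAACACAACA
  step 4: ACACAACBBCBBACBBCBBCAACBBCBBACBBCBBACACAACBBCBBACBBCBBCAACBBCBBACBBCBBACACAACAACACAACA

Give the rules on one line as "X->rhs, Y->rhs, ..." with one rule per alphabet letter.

A->CA, B->CBB, C->A

  step 3 ⇒ step 4: CAACBBCBBACBBCBBCAACBBCBBACBBCBBCAACACAACA ⇒ A·CA·CA·A·CBB·CBB·A·CBB·CBB·CA·A·CBB·CBB·A·CBB·CBB·A·CA·CA·A·CBB·CBB·A·CBB·CBB·CA·A·CBB·CBB·A·CBB·CBB·A·CA·CA·A·CA·A·CA·CA·A·CA
    A ↦ CA
    B ↦ CBB
    C ↦ A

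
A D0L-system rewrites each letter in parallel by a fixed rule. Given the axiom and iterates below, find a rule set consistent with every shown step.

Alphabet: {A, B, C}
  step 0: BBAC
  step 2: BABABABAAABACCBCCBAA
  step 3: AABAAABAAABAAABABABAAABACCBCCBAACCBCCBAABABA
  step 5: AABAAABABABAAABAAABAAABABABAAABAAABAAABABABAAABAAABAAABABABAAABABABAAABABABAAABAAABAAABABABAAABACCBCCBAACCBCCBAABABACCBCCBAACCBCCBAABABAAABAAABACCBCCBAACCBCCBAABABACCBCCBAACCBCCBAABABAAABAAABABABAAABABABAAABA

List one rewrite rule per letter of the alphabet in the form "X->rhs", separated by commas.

  step 2 ⇒ step 3: BABABABAAABACCBCCBAA ⇒ AA·BA·AA·BA·AA·BA·AA·BA·BA·BA·AA·BA·CCB·CCB·AA·CCB·CCB·AA·BA·BA
    A ↦ BA
    B ↦ AA
    C ↦ CCB

A->BA, B->AA, C->CCB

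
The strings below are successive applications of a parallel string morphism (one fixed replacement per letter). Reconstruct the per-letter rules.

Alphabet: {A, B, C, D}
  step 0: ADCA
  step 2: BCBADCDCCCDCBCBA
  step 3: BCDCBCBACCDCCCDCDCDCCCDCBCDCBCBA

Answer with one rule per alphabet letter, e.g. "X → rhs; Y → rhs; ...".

A->BA, B->BC, C->DC, D->CC

  step 2 ⇒ step 3: BCBADCDCCCDCBCBA ⇒ BC·DC·BC·BA·CC·DC·CC·DC·DC·DC·CC·DC·BC·DC·BC·BA
    A ↦ BA
    B ↦ BC
    C ↦ DC
    D ↦ CC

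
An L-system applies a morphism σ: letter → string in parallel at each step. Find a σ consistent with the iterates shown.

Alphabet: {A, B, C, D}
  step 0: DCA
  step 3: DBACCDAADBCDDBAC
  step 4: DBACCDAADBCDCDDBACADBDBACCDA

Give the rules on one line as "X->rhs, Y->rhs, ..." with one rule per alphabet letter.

  step 3 ⇒ step 4: DBACCDAADBCDDBAC ⇒ DB·AC·CD·A·A·DB·CD·CD·DB·AC·A·DB·DB·AC·CD·A
    A ↦ CD
    B ↦ AC
    C ↦ A
    D ↦ DB

A->CD, B->AC, C->A, D->DB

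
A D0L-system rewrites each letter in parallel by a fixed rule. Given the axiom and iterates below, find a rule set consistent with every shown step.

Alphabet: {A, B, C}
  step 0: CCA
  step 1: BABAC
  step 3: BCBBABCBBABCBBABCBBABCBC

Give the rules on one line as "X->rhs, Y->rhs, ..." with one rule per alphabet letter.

A->C, B->BCB, C->BA

  step 0 ⇒ step 1: CCA ⇒ BA·BA·C
    A ↦ C
    C ↦ BA
    B ↦ BCB  (constrained at step 1)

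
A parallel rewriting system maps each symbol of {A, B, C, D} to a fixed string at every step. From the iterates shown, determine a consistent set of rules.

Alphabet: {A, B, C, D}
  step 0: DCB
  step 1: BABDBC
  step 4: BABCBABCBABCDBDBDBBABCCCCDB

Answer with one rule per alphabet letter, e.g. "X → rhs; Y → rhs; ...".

  step 0 ⇒ step 1: DCB ⇒ BAB·DB·C
    B ↦ C
    C ↦ DB
    D ↦ BAB
    A ↦ C  (constrained at step 1)

A->C, B->C, C->DB, D->BAB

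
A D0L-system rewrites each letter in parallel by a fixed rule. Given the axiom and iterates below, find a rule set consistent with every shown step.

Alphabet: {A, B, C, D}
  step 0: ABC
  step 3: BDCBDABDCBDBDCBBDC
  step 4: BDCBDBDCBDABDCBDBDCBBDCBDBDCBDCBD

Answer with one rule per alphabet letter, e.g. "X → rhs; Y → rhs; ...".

  step 3 ⇒ step 4: BDCBDABDCBDBDCBBDC ⇒ BDC·B·D·BDC·B·DA·BDC·B·D·BDC·B·BDC·B·D·BDC·BDC·B·D
    A ↦ DA
    B ↦ BDC
    C ↦ D
    D ↦ B

A->DA, B->BDC, C->D, D->B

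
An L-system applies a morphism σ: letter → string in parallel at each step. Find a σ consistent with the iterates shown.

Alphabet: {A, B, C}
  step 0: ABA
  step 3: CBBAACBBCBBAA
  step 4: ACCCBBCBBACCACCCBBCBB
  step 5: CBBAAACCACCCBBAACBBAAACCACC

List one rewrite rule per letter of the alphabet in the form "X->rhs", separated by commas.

A->CBB, B->C, C->A

  step 4 ⇒ step 5: ACCCBBCBBACCACCCBBCBB ⇒ CBB·A·A·A·C·C·A·C·C·CBB·A·A·CBB·A·A·A·C·C·A·C·C
    A ↦ CBB
    B ↦ C
    C ↦ A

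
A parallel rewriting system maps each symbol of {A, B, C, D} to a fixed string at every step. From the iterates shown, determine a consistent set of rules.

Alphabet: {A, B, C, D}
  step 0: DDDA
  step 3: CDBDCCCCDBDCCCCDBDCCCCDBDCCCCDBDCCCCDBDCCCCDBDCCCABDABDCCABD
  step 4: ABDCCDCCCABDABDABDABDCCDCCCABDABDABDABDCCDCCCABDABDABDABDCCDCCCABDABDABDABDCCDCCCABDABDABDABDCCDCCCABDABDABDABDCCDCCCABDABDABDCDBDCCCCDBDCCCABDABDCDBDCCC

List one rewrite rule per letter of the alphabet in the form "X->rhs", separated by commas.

  step 3 ⇒ step 4: CDBDCCCCDBDCCCCDBDCCCCDBDCCCCDBDCCCCDBDCCCCDBDCCCABDABDCCABD ⇒ ABD·CC·DC·CC·ABD·ABD·ABD·ABD·CC·DC·CC·ABD·ABD·ABD·ABD·CC·DC·CC·ABD·ABD·ABD·ABD·CC·DC·CC·ABD·ABD·ABD·ABD·CC·DC·CC·ABD·ABD·ABD·ABD·CC·DC·CC·ABD·ABD·ABD·ABD·CC·DC·CC·ABD·ABD·ABD·CDB·DC·CC·CDB·DC·CC·ABD·ABD·CDB·DC·CC
    A ↦ CDB
    B ↦ DC
    C ↦ ABD
    D ↦ CC

A->CDB, B->DC, C->ABD, D->CC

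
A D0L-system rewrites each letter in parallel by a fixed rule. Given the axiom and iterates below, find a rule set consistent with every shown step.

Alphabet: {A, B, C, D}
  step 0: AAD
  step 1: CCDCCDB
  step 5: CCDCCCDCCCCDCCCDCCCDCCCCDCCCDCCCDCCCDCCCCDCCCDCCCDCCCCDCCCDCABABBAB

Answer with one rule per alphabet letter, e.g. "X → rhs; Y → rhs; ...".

  step 0 ⇒ step 1: AAD ⇒ CCD·CCD·B
    A ↦ CCD
    D ↦ B
    B ↦ C  (constrained at step 1)
    C ↦ AB  (constrained at step 1)

A->CCD, B->C, C->AB, D->B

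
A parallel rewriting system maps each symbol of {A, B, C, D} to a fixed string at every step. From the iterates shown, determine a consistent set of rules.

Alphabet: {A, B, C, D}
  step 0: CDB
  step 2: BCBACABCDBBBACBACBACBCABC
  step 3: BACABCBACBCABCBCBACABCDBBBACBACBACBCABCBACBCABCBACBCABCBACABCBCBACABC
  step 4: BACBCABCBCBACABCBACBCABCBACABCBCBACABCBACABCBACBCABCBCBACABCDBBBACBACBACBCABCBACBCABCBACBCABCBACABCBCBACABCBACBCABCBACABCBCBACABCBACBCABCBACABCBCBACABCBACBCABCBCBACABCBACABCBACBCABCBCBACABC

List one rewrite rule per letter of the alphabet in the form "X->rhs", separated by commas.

  step 3 ⇒ step 4: BACABCBACBCABCBCBACABCDBBBACBACBACBCABCBACBCABCBACBCABCBACABCBCBACABC ⇒ BAC·BC·ABC·BC·BAC·ABC·BAC·BC·ABC·BAC·ABC·BC·BAC·ABC·BAC·ABC·BAC·BC·ABC·BC·BAC·ABC·DBB·BAC·BAC·BAC·BC·ABC·BAC·BC·ABC·BAC·BC·ABC·BAC·ABC·BC·BAC·ABC·BAC·BC·ABC·BAC·ABC·BC·BAC·ABC·BAC·BC·ABC·BAC·ABC·BC·BAC·ABC·BAC·BC·ABC·BC·BAC·ABC·BAC·ABC·BAC·BC·ABC·BC·BAC·ABC
    A ↦ BC
    B ↦ BAC
    C ↦ ABC
    D ↦ DBB

A->BC, B->BAC, C->ABC, D->DBB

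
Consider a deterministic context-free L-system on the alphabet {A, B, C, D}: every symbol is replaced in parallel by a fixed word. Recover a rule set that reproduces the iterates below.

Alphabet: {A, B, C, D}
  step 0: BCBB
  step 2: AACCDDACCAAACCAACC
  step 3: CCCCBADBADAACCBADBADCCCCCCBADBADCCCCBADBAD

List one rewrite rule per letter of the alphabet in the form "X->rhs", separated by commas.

A->CC, B->DDA, C->BAD, D->A

  step 2 ⇒ step 3: AACCDDACCAAACCAACC ⇒ CC·CC·BAD·BAD·A·A·CC·BAD·BAD·CC·CC·CC·BAD·BAD·CC·CC·BAD·BAD
    A ↦ CC
    C ↦ BAD
    D ↦ A
    B ↦ DDA  (constrained at step 0)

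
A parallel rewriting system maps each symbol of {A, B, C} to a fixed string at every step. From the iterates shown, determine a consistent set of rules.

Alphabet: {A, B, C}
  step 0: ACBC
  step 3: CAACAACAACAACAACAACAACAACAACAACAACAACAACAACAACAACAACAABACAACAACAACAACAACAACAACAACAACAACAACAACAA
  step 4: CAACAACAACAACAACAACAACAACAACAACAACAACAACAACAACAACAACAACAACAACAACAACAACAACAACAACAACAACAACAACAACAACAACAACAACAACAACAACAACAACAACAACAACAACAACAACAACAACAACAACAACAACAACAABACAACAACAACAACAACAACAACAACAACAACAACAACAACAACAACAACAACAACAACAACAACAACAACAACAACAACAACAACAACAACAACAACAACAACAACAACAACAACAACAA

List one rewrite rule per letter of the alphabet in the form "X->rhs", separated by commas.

A->CAA, B->BA, C->CAA

  step 3 ⇒ step 4: CAACAACAACAACAACAACAACAACAACAACAACAACAACAACAACAACAACAABACAACAACAACAACAACAACAACAACAACAACAACAACAA ⇒ CAA·CAA·CAA·CAA·CAA·CAA·CAA·CAA·CAA·CAA·CAA·CAA·CAA·CAA·CAA·CAA·CAA·CAA·CAA·CAA·CAA·CAA·CAA·CAA·CAA·CAA·CAA·CAA·CAA·CAA·CAA·CAA·CAA·CAA·CAA·CAA·CAA·CAA·CAA·CAA·CAA·CAA·CAA·CAA·CAA·CAA·CAA·CAA·CAA·CAA·CAA·CAA·CAA·CAA·BA·CAA·CAA·CAA·CAA·CAA·CAA·CAA·CAA·CAA·CAA·CAA·CAA·CAA·CAA·CAA·CAA·CAA·CAA·CAA·CAA·CAA·CAA·CAA·CAA·CAA·CAA·CAA·CAA·CAA·CAA·CAA·CAA·CAA·CAA·CAA·CAA·CAA·CAA·CAA·CAA
    A ↦ CAA
    B ↦ BA
    C ↦ CAA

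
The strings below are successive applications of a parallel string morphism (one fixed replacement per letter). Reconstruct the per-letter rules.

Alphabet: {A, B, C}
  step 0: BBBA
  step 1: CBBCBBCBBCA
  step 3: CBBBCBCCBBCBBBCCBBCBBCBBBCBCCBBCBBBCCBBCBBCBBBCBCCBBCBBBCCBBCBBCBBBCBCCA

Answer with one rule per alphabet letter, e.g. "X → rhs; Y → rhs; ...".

A->CA, B->CBB, C->BC

  step 0 ⇒ step 1: BBBA ⇒ CBB·CBB·CBB·CA
    A ↦ CA
    B ↦ CBB
    C ↦ BC  (constrained at step 1)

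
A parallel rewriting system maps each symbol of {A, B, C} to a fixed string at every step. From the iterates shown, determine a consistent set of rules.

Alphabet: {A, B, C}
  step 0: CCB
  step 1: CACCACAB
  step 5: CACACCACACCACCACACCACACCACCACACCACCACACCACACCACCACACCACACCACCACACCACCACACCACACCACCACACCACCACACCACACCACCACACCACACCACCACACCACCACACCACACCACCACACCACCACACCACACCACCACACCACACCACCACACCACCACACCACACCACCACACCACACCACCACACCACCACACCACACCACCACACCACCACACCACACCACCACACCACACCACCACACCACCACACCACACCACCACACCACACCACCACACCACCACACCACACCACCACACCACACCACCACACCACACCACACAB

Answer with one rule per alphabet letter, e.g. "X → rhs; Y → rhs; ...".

  step 0 ⇒ step 1: CCB ⇒ CAC·CAC·AB
    B ↦ AB
    C ↦ CAC
    A ↦ AC  (constrained at step 1)

A->AC, B->AB, C->CAC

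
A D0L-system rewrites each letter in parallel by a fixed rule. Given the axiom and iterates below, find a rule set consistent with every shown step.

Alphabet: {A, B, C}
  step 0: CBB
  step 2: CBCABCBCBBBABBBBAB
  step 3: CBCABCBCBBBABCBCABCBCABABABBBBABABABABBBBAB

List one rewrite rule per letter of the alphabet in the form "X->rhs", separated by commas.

  step 2 ⇒ step 3: CBCABCBCBBBABBBBAB ⇒ CBC·AB·CBC·BBB·AB·CBC·AB·CBC·AB·AB·AB·BBB·AB·AB·AB·AB·BBB·AB
    A ↦ BBB
    B ↦ AB
    C ↦ CBC

A->BBB, B->AB, C->CBC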